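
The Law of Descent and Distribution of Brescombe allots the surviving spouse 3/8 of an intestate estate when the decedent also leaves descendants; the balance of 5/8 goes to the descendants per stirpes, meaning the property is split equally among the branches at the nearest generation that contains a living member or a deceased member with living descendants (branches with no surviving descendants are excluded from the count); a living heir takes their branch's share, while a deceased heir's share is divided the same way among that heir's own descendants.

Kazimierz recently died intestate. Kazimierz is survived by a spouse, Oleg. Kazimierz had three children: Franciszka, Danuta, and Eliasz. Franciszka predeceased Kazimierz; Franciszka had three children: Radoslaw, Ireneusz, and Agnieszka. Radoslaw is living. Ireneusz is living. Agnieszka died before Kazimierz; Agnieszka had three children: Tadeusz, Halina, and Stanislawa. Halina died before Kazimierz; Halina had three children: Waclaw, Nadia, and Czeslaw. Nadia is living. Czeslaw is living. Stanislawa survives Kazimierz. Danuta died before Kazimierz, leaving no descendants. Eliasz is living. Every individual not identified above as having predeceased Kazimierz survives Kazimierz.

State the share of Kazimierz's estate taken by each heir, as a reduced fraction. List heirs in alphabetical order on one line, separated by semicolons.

Oleg, as surviving spouse, takes 3/8.
The remaining 5/8 passes to Kazimierz's descendants per stirpes.
Danuta left no surviving issue, so that branch lapses and is disregarded.
The 5/8 is divided into 2 equal shares of 5/16 among Franciszka, Eliasz.
Franciszka predeceased; the 5/16 allotted to Franciszka's branch passes to Franciszka's issue by representation.
The 5/16 is divided into 3 equal shares of 5/48 among Radoslaw, Ireneusz, Agnieszka.
Radoslaw is living and takes 5/48.
Ireneusz is living and takes 5/48.
Agnieszka predeceased; the 5/48 allotted to Agnieszka's branch passes to Agnieszka's issue by representation.
The 5/48 is divided into 3 equal shares of 5/144 among Tadeusz, Halina, Stanislawa.
Tadeusz is living and takes 5/144.
Halina predeceased; the 5/144 allotted to Halina's branch passes to Halina's issue by representation.
The 5/144 is divided into 3 equal shares of 5/432 among Waclaw, Nadia, Czeslaw.
Waclaw is living and takes 5/432.
Nadia is living and takes 5/432.
Czeslaw is living and takes 5/432.
Stanislawa is living and takes 5/144.
Eliasz is living and takes 5/16.

Czeslaw 5/432; Eliasz 5/16; Ireneusz 5/48; Nadia 5/432; Oleg 3/8; Radoslaw 5/48; Stanislawa 5/144; Tadeusz 5/144; Waclaw 5/432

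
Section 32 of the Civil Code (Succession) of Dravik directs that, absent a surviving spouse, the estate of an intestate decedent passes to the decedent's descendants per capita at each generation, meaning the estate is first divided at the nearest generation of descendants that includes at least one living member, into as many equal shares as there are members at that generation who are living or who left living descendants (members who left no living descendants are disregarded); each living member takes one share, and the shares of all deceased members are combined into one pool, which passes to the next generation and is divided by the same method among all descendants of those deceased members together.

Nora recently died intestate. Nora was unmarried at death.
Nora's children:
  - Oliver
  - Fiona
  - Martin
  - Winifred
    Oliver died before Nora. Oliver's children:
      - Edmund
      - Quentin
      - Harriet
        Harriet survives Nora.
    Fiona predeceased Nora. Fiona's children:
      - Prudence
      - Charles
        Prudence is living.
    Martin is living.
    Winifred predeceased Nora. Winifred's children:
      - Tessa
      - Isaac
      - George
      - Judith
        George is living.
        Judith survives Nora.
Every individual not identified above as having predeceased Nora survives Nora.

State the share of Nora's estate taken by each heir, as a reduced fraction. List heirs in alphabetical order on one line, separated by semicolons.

Charles 1/12; Edmund 1/12; George 1/12; Harriet 1/12; Isaac 1/12; Judith 1/12; Martin 1/4; Prudence 1/12; Quentin 1/12; Tessa 1/12

There is no surviving spouse, so the entire estate passes to Nora's descendants per capita at each generation.
At generation 1 (Oliver, Fiona, Martin, Winifred) there are 4 shares of (1)/4 = 1/4 each.
Living: Martin — each takes 1/4.
Deceased: Oliver, Fiona, and Winifred. Their combined 3/4 is pooled and carried to generation 2.
At generation 2 (Edmund, Quentin, Harriet, Prudence, Charles, Tessa, Isaac, George, Judith) there are 9 shares of (3/4)/9 = 1/12 each.
Living: Edmund, Quentin, Harriet, Prudence, Charles, Tessa, Isaac, George, and Judith — each takes 1/12.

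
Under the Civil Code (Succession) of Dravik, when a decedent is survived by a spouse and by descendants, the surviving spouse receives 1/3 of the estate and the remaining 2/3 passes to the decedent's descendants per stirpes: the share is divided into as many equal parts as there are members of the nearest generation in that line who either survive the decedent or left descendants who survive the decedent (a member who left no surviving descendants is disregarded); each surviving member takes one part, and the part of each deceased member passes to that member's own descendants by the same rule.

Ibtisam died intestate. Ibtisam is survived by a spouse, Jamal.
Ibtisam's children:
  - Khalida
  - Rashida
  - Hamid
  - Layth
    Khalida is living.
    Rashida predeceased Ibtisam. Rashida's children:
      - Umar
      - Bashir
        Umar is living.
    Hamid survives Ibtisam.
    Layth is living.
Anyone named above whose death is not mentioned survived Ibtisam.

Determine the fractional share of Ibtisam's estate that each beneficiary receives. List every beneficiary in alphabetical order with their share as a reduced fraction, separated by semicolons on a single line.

Jamal, as surviving spouse, takes 1/3.
The remaining 2/3 passes to Ibtisam's descendants per stirpes.
The 2/3 is divided into 4 equal shares of 1/6 among Khalida, Rashida, Hamid, Layth.
Khalida is living and takes 1/6.
Rashida predeceased; the 1/6 allotted to Rashida's branch passes to Rashida's issue by representation.
The 1/6 is divided into 2 equal shares of 1/12 among Umar, Bashir.
Umar is living and takes 1/12.
Bashir is living and takes 1/12.
Hamid is living and takes 1/6.
Layth is living and takes 1/6.

Bashir 1/12; Hamid 1/6; Jamal 1/3; Khalida 1/6; Layth 1/6; Umar 1/12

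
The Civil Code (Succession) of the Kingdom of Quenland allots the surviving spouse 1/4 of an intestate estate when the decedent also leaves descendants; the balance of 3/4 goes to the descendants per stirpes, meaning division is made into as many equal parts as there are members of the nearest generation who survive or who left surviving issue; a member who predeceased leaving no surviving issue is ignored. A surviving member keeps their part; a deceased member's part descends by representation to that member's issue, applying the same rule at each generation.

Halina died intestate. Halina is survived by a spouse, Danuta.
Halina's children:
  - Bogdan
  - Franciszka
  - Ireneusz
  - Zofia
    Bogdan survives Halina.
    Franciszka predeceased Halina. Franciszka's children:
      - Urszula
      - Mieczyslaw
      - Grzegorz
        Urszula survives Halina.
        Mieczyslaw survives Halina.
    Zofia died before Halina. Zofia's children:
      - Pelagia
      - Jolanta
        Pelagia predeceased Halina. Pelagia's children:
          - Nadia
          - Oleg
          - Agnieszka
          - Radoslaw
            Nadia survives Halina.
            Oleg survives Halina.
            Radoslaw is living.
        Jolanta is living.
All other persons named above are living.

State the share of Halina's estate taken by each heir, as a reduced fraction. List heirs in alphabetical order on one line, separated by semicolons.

Danuta, as surviving spouse, takes 1/4.
The remaining 3/4 passes to Halina's descendants per stirpes.
The 3/4 is divided into 4 equal shares of 3/16 among Bogdan, Franciszka, Ireneusz, Zofia.
Bogdan is living and takes 3/16.
Franciszka predeceased; the 3/16 allotted to Franciszka's branch passes to Franciszka's issue by representation.
The 3/16 is divided into 3 equal shares of 1/16 among Urszula, Mieczyslaw, Grzegorz.
Urszula is living and takes 1/16.
Mieczyslaw is living and takes 1/16.
Grzegorz is living and takes 1/16.
Ireneusz is living and takes 3/16.
Zofia predeceased; the 3/16 allotted to Zofia's branch passes to Zofia's issue by representation.
The 3/16 is divided into 2 equal shares of 3/32 among Pelagia, Jolanta.
Pelagia predeceased; the 3/32 allotted to Pelagia's branch passes to Pelagia's issue by representation.
The 3/32 is divided into 4 equal shares of 3/128 among Nadia, Oleg, Agnieszka, Radoslaw.
Nadia is living and takes 3/128.
Oleg is living and takes 3/128.
Agnieszka is living and takes 3/128.
Radoslaw is living and takes 3/128.
Jolanta is living and takes 3/32.

Agnieszka 3/128; Bogdan 3/16; Danuta 1/4; Grzegorz 1/16; Ireneusz 3/16; Jolanta 3/32; Mieczyslaw 1/16; Nadia 3/128; Oleg 3/128; Radoslaw 3/128; Urszula 1/16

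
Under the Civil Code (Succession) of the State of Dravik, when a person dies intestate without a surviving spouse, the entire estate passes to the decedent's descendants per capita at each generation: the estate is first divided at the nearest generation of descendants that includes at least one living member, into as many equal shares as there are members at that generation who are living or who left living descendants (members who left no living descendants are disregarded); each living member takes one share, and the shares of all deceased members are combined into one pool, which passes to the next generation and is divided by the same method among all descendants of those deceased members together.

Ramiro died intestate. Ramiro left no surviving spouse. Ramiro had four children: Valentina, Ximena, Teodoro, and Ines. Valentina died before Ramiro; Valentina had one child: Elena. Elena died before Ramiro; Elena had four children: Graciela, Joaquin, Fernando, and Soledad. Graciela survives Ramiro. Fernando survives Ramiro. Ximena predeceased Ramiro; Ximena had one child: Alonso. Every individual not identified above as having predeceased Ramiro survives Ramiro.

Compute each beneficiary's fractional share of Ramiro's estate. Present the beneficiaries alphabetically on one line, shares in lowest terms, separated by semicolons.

There is no surviving spouse, so the entire estate passes to Ramiro's descendants per capita at each generation.
At generation 1 (Valentina, Ximena, Teodoro, Ines) there are 4 shares of (1)/4 = 1/4 each.
Living: Teodoro and Ines — each takes 1/4.
Deceased: Valentina and Ximena. Their combined 1/2 is pooled and carried to generation 2.
At generation 2 (Elena, Alonso) there are 2 shares of (1/2)/2 = 1/4 each.
Living: Alonso — each takes 1/4.
Deceased: Elena. That 1/4 share is carried to generation 3.
At generation 3 (Graciela, Joaquin, Fernando, Soledad) there are 4 shares of (1/4)/4 = 1/16 each.
Living: Graciela, Joaquin, Fernando, and Soledad — each takes 1/16.

Alonso 1/4; Fernando 1/16; Graciela 1/16; Ines 1/4; Joaquin 1/16; Soledad 1/16; Teodoro 1/4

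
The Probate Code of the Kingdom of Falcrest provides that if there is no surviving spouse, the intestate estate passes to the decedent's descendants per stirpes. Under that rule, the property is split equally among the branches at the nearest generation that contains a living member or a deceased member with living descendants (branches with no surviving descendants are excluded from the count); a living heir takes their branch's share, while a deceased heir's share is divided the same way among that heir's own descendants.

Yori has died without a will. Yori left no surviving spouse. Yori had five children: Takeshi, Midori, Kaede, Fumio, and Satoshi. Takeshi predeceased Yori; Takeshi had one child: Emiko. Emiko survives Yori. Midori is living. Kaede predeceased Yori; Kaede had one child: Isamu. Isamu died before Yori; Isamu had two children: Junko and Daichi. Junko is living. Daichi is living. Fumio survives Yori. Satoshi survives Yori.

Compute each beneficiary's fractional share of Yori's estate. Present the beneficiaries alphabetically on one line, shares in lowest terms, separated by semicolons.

Daichi 1/10; Emiko 1/5; Fumio 1/5; Junko 1/10; Midori 1/5; Satoshi 1/5

There is no surviving spouse, so the entire estate passes to Yori's descendants per stirpes.
The estate is divided into 5 equal shares of 1/5 among Takeshi, Midori, Kaede, Fumio, Satoshi.
Takeshi predeceased; the 1/5 allotted to Takeshi's branch passes to Takeshi's issue by representation.
Emiko is the sole taker at this level and receives the full 1/5.
Midori is living and takes 1/5.
Kaede predeceased; the 1/5 allotted to Kaede's branch passes to Kaede's issue by representation.
Isamu's line is the sole branch at this level, so the full 1/5 passes to Isamu's issue by representation.
The 1/5 is divided into 2 equal shares of 1/10 among Junko, Daichi.
Junko is living and takes 1/10.
Daichi is living and takes 1/10.
Fumio is living and takes 1/5.
Satoshi is living and takes 1/5.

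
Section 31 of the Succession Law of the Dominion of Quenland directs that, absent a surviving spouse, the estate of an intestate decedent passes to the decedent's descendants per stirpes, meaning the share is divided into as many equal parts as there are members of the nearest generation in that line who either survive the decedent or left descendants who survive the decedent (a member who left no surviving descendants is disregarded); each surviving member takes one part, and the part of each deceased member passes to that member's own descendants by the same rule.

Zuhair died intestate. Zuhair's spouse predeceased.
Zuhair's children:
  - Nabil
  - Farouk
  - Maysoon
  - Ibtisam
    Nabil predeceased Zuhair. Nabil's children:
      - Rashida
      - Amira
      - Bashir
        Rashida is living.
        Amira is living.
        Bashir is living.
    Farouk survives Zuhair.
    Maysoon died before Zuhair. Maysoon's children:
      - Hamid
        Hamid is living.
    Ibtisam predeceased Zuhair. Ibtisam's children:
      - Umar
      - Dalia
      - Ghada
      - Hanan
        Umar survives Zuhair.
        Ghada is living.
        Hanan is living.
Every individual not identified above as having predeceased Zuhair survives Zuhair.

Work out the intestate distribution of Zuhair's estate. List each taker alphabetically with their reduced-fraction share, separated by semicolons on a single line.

There is no surviving spouse, so the entire estate passes to Zuhair's descendants per stirpes.
The estate is divided into 4 equal shares of 1/4 among Nabil, Farouk, Maysoon, Ibtisam.
Nabil predeceased; the 1/4 allotted to Nabil's branch passes to Nabil's issue by representation.
The 1/4 is divided into 3 equal shares of 1/12 among Rashida, Amira, Bashir.
Rashida is living and takes 1/12.
Amira is living and takes 1/12.
Bashir is living and takes 1/12.
Farouk is living and takes 1/4.
Maysoon predeceased; the 1/4 allotted to Maysoon's branch passes to Maysoon's issue by representation.
Hamid is the sole taker at this level and receives the full 1/4.
Ibtisam predeceased; the 1/4 allotted to Ibtisam's branch passes to Ibtisam's issue by representation.
The 1/4 is divided into 4 equal shares of 1/16 among Umar, Dalia, Ghada, Hanan.
Umar is living and takes 1/16.
Dalia is living and takes 1/16.
Ghada is living and takes 1/16.
Hanan is living and takes 1/16.

Amira 1/12; Bashir 1/12; Dalia 1/16; Farouk 1/4; Ghada 1/16; Hamid 1/4; Hanan 1/16; Rashida 1/12; Umar 1/16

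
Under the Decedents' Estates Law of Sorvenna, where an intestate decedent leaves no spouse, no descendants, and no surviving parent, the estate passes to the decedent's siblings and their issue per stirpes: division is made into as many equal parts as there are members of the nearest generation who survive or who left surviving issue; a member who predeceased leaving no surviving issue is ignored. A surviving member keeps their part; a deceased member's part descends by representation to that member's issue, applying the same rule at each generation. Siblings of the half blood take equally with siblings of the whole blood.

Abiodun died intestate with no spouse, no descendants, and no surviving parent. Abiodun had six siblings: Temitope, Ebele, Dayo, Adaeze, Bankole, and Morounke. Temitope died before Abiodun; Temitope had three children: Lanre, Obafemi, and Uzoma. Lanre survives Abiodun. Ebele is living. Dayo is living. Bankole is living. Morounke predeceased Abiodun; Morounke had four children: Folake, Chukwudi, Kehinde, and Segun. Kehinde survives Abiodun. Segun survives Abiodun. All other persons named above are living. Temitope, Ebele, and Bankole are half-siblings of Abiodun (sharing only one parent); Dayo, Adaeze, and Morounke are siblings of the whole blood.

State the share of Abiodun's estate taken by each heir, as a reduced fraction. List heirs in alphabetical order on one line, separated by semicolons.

No spouse, descendants, or parent survives, so the estate passes to Abiodun's siblings per stirpes.
Half-blood and whole-blood siblings take equally under the stated rule.
The estate is divided into 6 equal shares of 1/6 among Temitope, Ebele, Dayo, Adaeze, Bankole, Morounke.
Temitope predeceased; the 1/6 allotted to Temitope's branch passes to Temitope's issue by representation.
The 1/6 is divided into 3 equal shares of 1/18 among Lanre, Obafemi, Uzoma.
Lanre is living and takes 1/18.
Obafemi is living and takes 1/18.
Uzoma is living and takes 1/18.
Ebele is living and takes 1/6.
Dayo is living and takes 1/6.
Adaeze is living and takes 1/6.
Bankole is living and takes 1/6.
Morounke predeceased; the 1/6 allotted to Morounke's branch passes to Morounke's issue by representation.
The 1/6 is divided into 4 equal shares of 1/24 among Folake, Chukwudi, Kehinde, Segun.
Folake is living and takes 1/24.
Chukwudi is living and takes 1/24.
Kehinde is living and takes 1/24.
Segun is living and takes 1/24.

Adaeze 1/6; Bankole 1/6; Chukwudi 1/24; Dayo 1/6; Ebele 1/6; Folake 1/24; Kehinde 1/24; Lanre 1/18; Obafemi 1/18; Segun 1/24; Uzoma 1/18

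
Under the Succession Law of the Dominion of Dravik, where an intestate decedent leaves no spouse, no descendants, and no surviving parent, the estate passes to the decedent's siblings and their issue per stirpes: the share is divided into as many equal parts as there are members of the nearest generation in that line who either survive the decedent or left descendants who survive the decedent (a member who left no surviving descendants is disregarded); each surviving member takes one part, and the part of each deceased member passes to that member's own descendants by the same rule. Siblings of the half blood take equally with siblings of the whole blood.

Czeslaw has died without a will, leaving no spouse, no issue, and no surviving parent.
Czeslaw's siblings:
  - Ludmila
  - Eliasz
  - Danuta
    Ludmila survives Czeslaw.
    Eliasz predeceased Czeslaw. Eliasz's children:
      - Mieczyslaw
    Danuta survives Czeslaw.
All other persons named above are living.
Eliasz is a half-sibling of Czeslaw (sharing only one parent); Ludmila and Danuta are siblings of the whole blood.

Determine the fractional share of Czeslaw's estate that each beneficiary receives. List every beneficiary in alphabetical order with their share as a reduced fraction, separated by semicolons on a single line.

No spouse, descendants, or parent survives, so the estate passes to Czeslaw's siblings per stirpes.
Half-blood and whole-blood siblings take equally under the stated rule.
The estate is divided into 3 equal shares of 1/3 among Ludmila, Eliasz, Danuta.
Ludmila is living and takes 1/3.
Eliasz predeceased; the 1/3 allotted to Eliasz's branch passes to Eliasz's issue by representation.
Mieczyslaw is the sole taker at this level and receives the full 1/3.
Danuta is living and takes 1/3.

Danuta 1/3; Ludmila 1/3; Mieczyslaw 1/3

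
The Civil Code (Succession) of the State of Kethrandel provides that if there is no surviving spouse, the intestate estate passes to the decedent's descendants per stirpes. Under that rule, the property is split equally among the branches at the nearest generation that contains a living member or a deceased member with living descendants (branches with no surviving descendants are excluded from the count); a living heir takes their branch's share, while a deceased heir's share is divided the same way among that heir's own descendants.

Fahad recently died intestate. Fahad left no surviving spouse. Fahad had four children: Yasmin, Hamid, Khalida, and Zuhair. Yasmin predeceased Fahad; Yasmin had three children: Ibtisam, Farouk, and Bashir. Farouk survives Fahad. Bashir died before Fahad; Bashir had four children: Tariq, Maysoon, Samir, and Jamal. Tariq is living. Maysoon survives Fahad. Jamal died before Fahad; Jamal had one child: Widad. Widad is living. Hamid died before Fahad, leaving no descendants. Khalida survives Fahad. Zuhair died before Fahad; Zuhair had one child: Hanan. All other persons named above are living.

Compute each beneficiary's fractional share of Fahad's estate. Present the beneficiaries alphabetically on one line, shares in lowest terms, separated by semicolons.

Farouk 1/9; Hanan 1/3; Ibtisam 1/9; Khalida 1/3; Maysoon 1/36; Samir 1/36; Tariq 1/36; Widad 1/36

There is no surviving spouse, so the entire estate passes to Fahad's descendants per stirpes.
Hamid left no surviving issue, so that branch lapses and is disregarded.
The estate is divided into 3 equal shares of 1/3 among Yasmin, Khalida, Zuhair.
Yasmin predeceased; the 1/3 allotted to Yasmin's branch passes to Yasmin's issue by representation.
The 1/3 is divided into 3 equal shares of 1/9 among Ibtisam, Farouk, Bashir.
Ibtisam is living and takes 1/9.
Farouk is living and takes 1/9.
Bashir predeceased; the 1/9 allotted to Bashir's branch passes to Bashir's issue by representation.
The 1/9 is divided into 4 equal shares of 1/36 among Tariq, Maysoon, Samir, Jamal.
Tariq is living and takes 1/36.
Maysoon is living and takes 1/36.
Samir is living and takes 1/36.
Jamal predeceased; the 1/36 allotted to Jamal's branch passes to Jamal's issue by representation.
Widad is the sole taker at this level and receives the full 1/36.
Khalida is living and takes 1/3.
Zuhair predeceased; the 1/3 allotted to Zuhair's branch passes to Zuhair's issue by representation.
Hanan is the sole taker at this level and receives the full 1/3.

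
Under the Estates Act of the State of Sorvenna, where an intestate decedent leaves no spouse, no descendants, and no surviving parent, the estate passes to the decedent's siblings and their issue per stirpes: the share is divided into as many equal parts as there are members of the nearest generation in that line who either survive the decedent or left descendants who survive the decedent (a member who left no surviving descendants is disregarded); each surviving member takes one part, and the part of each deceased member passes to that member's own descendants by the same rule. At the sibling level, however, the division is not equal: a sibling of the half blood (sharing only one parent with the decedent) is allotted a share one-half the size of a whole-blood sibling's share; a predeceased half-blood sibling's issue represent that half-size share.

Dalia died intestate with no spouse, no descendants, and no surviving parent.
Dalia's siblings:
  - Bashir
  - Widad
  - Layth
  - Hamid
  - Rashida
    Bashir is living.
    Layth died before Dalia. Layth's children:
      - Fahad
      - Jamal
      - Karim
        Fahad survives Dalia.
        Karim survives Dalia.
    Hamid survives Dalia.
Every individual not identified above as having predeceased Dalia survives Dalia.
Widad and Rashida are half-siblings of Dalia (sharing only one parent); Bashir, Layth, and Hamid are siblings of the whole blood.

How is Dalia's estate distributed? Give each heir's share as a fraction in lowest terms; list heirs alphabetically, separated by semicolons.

No spouse, descendants, or parent survives, so the estate passes to Dalia's siblings per stirpes.
Half-blood siblings count for one-half the weight of whole-blood siblings at the initial division.
Dividing 1 in proportion to weights (total weight 4): Bashir (weight 1) → 1/4; Widad (weight 1/2) → 1/8; Layth (weight 1) → 1/4; Hamid (weight 1) → 1/4; Rashida (weight 1/2) → 1/8.
Bashir is living and takes 1/4.
Widad is living and takes 1/8.
Layth predeceased; the 1/4 allotted to Layth's branch passes to Layth's issue by representation.
The 1/4 is divided into 3 equal shares of 1/12 among Fahad, Jamal, Karim.
Fahad is living and takes 1/12.
Jamal is living and takes 1/12.
Karim is living and takes 1/12.
Hamid is living and takes 1/4.
Rashida is living and takes 1/8.

Bashir 1/4; Fahad 1/12; Hamid 1/4; Jamal 1/12; Karim 1/12; Rashida 1/8; Widad 1/8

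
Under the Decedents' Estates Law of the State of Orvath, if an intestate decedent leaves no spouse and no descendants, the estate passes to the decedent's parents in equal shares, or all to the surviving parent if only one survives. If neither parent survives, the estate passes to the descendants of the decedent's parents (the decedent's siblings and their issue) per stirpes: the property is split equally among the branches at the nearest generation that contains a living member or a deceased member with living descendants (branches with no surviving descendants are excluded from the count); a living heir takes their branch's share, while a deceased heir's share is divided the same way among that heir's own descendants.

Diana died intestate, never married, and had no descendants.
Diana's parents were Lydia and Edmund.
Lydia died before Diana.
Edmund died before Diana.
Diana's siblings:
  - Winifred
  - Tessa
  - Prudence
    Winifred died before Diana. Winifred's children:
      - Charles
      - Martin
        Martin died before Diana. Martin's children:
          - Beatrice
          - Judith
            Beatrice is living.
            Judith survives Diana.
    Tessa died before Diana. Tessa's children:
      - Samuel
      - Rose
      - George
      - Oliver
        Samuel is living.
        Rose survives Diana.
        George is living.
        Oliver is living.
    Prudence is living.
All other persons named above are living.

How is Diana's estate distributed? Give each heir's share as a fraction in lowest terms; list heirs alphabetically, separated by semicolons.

Neither parent survives and there are no descendants, so the estate passes to Diana's siblings and their issue per stirpes.
The estate is divided into 3 equal shares of 1/3 among Winifred, Tessa, Prudence.
Winifred predeceased; the 1/3 allotted to Winifred's branch passes to Winifred's issue by representation.
The 1/3 is divided into 2 equal shares of 1/6 among Charles, Martin.
Charles is living and takes 1/6.
Martin predeceased; the 1/6 allotted to Martin's branch passes to Martin's issue by representation.
The 1/6 is divided into 2 equal shares of 1/12 among Beatrice, Judith.
Beatrice is living and takes 1/12.
Judith is living and takes 1/12.
Tessa predeceased; the 1/3 allotted to Tessa's branch passes to Tessa's issue by representation.
The 1/3 is divided into 4 equal shares of 1/12 among Samuel, Rose, George, Oliver.
Samuel is living and takes 1/12.
Rose is living and takes 1/12.
George is living and takes 1/12.
Oliver is living and takes 1/12.
Prudence is living and takes 1/3.

Beatrice 1/12; Charles 1/6; George 1/12; Judith 1/12; Oliver 1/12; Prudence 1/3; Rose 1/12; Samuel 1/12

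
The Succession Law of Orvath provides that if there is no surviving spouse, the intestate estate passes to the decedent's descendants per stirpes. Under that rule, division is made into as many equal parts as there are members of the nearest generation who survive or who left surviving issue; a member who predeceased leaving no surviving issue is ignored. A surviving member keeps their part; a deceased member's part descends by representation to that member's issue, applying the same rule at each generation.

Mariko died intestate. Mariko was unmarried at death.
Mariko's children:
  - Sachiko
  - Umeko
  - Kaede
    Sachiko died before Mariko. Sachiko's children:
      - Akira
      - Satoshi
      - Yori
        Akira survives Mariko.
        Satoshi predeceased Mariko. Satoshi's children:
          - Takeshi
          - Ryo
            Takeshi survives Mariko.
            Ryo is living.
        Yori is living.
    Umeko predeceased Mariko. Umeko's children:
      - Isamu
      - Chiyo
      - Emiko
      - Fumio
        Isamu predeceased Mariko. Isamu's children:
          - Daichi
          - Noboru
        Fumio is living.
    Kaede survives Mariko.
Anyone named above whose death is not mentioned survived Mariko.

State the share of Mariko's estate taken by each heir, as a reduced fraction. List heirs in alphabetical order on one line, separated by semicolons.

There is no surviving spouse, so the entire estate passes to Mariko's descendants per stirpes.
The estate is divided into 3 equal shares of 1/3 among Sachiko, Umeko, Kaede.
Sachiko predeceased; the 1/3 allotted to Sachiko's branch passes to Sachiko's issue by representation.
The 1/3 is divided into 3 equal shares of 1/9 among Akira, Satoshi, Yori.
Akira is living and takes 1/9.
Satoshi predeceased; the 1/9 allotted to Satoshi's branch passes to Satoshi's issue by representation.
The 1/9 is divided into 2 equal shares of 1/18 among Takeshi, Ryo.
Takeshi is living and takes 1/18.
Ryo is living and takes 1/18.
Yori is living and takes 1/9.
Umeko predeceased; the 1/3 allotted to Umeko's branch passes to Umeko's issue by representation.
The 1/3 is divided into 4 equal shares of 1/12 among Isamu, Chiyo, Emiko, Fumio.
Isamu predeceased; the 1/12 allotted to Isamu's branch passes to Isamu's issue by representation.
The 1/12 is divided into 2 equal shares of 1/24 among Daichi, Noboru.
Daichi is living and takes 1/24.
Noboru is living and takes 1/24.
Chiyo is living and takes 1/12.
Emiko is living and takes 1/12.
Fumio is living and takes 1/12.
Kaede is living and takes 1/3.

Akira 1/9; Chiyo 1/12; Daichi 1/24; Emiko 1/12; Fumio 1/12; Kaede 1/3; Noboru 1/24; Ryo 1/18; Takeshi 1/18; Yori 1/9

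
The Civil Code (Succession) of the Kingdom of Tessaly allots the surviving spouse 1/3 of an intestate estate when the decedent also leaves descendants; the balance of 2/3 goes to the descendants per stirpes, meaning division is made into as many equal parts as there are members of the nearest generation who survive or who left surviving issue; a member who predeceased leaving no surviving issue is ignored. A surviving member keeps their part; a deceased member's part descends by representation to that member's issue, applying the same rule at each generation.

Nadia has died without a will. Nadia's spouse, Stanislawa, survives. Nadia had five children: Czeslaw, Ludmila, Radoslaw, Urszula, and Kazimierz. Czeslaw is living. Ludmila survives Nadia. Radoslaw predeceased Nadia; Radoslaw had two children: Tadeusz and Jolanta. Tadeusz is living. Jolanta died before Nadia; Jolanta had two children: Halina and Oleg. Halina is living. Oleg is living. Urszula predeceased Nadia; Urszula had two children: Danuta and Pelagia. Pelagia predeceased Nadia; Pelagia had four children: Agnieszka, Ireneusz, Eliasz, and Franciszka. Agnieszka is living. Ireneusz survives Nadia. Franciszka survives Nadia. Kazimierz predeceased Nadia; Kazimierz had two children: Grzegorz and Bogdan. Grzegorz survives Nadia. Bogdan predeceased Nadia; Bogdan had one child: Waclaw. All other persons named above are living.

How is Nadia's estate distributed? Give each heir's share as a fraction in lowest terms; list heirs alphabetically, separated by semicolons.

Stanislawa, as surviving spouse, takes 1/3.
The remaining 2/3 passes to Nadia's descendants per stirpes.
The 2/3 is divided into 5 equal shares of 2/15 among Czeslaw, Ludmila, Radoslaw, Urszula, Kazimierz.
Czeslaw is living and takes 2/15.
Ludmila is living and takes 2/15.
Radoslaw predeceased; the 2/15 allotted to Radoslaw's branch passes to Radoslaw's issue by representation.
The 2/15 is divided into 2 equal shares of 1/15 among Tadeusz, Jolanta.
Tadeusz is living and takes 1/15.
Jolanta predeceased; the 1/15 allotted to Jolanta's branch passes to Jolanta's issue by representation.
The 1/15 is divided into 2 equal shares of 1/30 among Halina, Oleg.
Halina is living and takes 1/30.
Oleg is living and takes 1/30.
Urszula predeceased; the 2/15 allotted to Urszula's branch passes to Urszula's issue by representation.
The 2/15 is divided into 2 equal shares of 1/15 among Danuta, Pelagia.
Danuta is living and takes 1/15.
Pelagia predeceased; the 1/15 allotted to Pelagia's branch passes to Pelagia's issue by representation.
The 1/15 is divided into 4 equal shares of 1/60 among Agnieszka, Ireneusz, Eliasz, Franciszka.
Agnieszka is living and takes 1/60.
Ireneusz is living and takes 1/60.
Eliasz is living and takes 1/60.
Franciszka is living and takes 1/60.
Kazimierz predeceased; the 2/15 allotted to Kazimierz's branch passes to Kazimierz's issue by representation.
The 2/15 is divided into 2 equal shares of 1/15 among Grzegorz, Bogdan.
Grzegorz is living and takes 1/15.
Bogdan predeceased; the 1/15 allotted to Bogdan's branch passes to Bogdan's issue by representation.
Waclaw is the sole taker at this level and receives the full 1/15.

Agnieszka 1/60; Czeslaw 2/15; Danuta 1/15; Eliasz 1/60; Franciszka 1/60; Grzegorz 1/15; Halina 1/30; Ireneusz 1/60; Ludmila 2/15; Oleg 1/30; Stanislawa 1/3; Tadeusz 1/15; Waclaw 1/15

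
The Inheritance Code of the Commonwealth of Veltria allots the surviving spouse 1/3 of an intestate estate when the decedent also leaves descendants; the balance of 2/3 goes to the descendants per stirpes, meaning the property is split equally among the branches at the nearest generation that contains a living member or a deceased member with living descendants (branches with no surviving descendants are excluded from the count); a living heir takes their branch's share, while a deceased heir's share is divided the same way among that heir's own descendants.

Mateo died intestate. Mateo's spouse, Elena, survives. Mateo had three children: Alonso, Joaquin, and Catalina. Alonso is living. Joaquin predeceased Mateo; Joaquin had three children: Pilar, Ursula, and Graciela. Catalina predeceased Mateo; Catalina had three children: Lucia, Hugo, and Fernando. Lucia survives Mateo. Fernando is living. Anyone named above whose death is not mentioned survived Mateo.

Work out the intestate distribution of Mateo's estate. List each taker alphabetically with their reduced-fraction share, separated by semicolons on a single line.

Elena, as surviving spouse, takes 1/3.
The remaining 2/3 passes to Mateo's descendants per stirpes.
The 2/3 is divided into 3 equal shares of 2/9 among Alonso, Joaquin, Catalina.
Alonso is living and takes 2/9.
Joaquin predeceased; the 2/9 allotted to Joaquin's branch passes to Joaquin's issue by representation.
The 2/9 is divided into 3 equal shares of 2/27 among Pilar, Ursula, Graciela.
Pilar is living and takes 2/27.
Ursula is living and takes 2/27.
Graciela is living and takes 2/27.
Catalina predeceased; the 2/9 allotted to Catalina's branch passes to Catalina's issue by representation.
The 2/9 is divided into 3 equal shares of 2/27 among Lucia, Hugo, Fernando.
Lucia is living and takes 2/27.
Hugo is living and takes 2/27.
Fernando is living and takes 2/27.

Alonso 2/9; Elena 1/3; Fernando 2/27; Graciela 2/27; Hugo 2/27; Lucia 2/27; Pilar 2/27; Ursula 2/27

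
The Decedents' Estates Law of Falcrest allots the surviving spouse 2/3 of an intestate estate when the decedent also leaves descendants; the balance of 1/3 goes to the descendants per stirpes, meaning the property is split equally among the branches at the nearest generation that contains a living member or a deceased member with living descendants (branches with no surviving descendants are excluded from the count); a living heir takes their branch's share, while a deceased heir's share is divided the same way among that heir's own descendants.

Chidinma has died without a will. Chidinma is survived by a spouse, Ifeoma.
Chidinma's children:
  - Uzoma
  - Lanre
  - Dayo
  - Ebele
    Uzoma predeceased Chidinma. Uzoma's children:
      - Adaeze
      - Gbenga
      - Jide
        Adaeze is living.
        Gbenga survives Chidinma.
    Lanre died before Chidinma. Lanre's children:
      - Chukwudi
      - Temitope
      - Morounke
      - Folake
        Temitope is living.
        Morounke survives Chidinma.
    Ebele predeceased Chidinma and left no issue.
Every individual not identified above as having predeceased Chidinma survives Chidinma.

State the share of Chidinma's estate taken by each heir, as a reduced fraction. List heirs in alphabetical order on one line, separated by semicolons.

Ifeoma, as surviving spouse, takes 2/3.
The remaining 1/3 passes to Chidinma's descendants per stirpes.
Ebele left no surviving issue, so that branch lapses and is disregarded.
The 1/3 is divided into 3 equal shares of 1/9 among Uzoma, Lanre, Dayo.
Uzoma predeceased; the 1/9 allotted to Uzoma's branch passes to Uzoma's issue by representation.
The 1/9 is divided into 3 equal shares of 1/27 among Adaeze, Gbenga, Jide.
Adaeze is living and takes 1/27.
Gbenga is living and takes 1/27.
Jide is living and takes 1/27.
Lanre predeceased; the 1/9 allotted to Lanre's branch passes to Lanre's issue by representation.
The 1/9 is divided into 4 equal shares of 1/36 among Chukwudi, Temitope, Morounke, Folake.
Chukwudi is living and takes 1/36.
Temitope is living and takes 1/36.
Morounke is living and takes 1/36.
Folake is living and takes 1/36.
Dayo is living and takes 1/9.

Adaeze 1/27; Chukwudi 1/36; Dayo 1/9; Folake 1/36; Gbenga 1/27; Ifeoma 2/3; Jide 1/27; Morounke 1/36; Temitope 1/36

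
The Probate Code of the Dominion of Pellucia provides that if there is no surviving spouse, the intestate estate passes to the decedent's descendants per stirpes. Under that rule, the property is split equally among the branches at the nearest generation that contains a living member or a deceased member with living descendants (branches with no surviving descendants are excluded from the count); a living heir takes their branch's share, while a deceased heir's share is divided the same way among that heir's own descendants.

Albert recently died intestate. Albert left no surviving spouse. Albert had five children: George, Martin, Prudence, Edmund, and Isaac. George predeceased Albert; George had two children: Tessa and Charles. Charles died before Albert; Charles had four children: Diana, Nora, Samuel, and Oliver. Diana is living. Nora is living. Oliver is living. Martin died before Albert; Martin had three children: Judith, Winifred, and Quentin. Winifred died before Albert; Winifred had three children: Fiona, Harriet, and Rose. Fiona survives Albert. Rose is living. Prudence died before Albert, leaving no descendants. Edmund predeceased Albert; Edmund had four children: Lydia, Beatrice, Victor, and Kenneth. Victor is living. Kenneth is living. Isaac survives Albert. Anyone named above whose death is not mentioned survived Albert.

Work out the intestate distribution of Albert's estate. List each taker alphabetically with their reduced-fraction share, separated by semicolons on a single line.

There is no surviving spouse, so the entire estate passes to Albert's descendants per stirpes.
Prudence left no surviving issue, so that branch lapses and is disregarded.
The estate is divided into 4 equal shares of 1/4 among George, Martin, Edmund, Isaac.
George predeceased; the 1/4 allotted to George's branch passes to George's issue by representation.
The 1/4 is divided into 2 equal shares of 1/8 among Tessa, Charles.
Tessa is living and takes 1/8.
Charles predeceased; the 1/8 allotted to Charles's branch passes to Charles's issue by representation.
The 1/8 is divided into 4 equal shares of 1/32 among Diana, Nora, Samuel, Oliver.
Diana is living and takes 1/32.
Nora is living and takes 1/32.
Samuel is living and takes 1/32.
Oliver is living and takes 1/32.
Martin predeceased; the 1/4 allotted to Martin's branch passes to Martin's issue by representation.
The 1/4 is divided into 3 equal shares of 1/12 among Judith, Winifred, Quentin.
Judith is living and takes 1/12.
Winifred predeceased; the 1/12 allotted to Winifred's branch passes to Winifred's issue by representation.
The 1/12 is divided into 3 equal shares of 1/36 among Fiona, Harriet, Rose.
Fiona is living and takes 1/36.
Harriet is living and takes 1/36.
Rose is living and takes 1/36.
Quentin is living and takes 1/12.
Edmund predeceased; the 1/4 allotted to Edmund's branch passes to Edmund's issue by representation.
The 1/4 is divided into 4 equal shares of 1/16 among Lydia, Beatrice, Victor, Kenneth.
Lydia is living and takes 1/16.
Beatrice is living and takes 1/16.
Victor is living and takes 1/16.
Kenneth is living and takes 1/16.
Isaac is living and takes 1/4.

Beatrice 1/16; Diana 1/32; Fiona 1/36; Harriet 1/36; Isaac 1/4; Judith 1/12; Kenneth 1/16; Lydia 1/16; Nora 1/32; Oliver 1/32; Quentin 1/12; Rose 1/36; Samuel 1/32; Tessa 1/8; Victor 1/16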